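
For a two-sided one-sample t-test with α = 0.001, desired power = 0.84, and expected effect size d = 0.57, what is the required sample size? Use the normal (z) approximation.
n = 57

Sample size formula (one-sample t-test, normal approximation):
n = ((z_{α/2} + z_β) / d)²

z_{α/2} = 3.291 (for α = 0.001, two-sided)
z_β = 0.994 (for power = 0.84)
d = 0.57

n = ((3.291 + 0.994) / 0.57)²
n = (7.518)²
n ≈ 56.52
Round up to the next whole number: n = 57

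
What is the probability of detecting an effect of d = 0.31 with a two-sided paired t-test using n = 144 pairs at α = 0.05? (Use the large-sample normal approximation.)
Power ≈ 0.96

Power calculation (paired t-test, normal approximation):
z_β = d · √n - z_{α/2}
z_β = 0.31 · √144 - 1.960
z_β = 0.31 · 12.000 - 1.960
z_β = 1.760

Power = Φ(z_β) = Φ(1.760) ≈ 0.961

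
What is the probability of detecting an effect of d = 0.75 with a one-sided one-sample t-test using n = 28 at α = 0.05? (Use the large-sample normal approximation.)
Power ≈ 0.99

Power calculation (one-sample t-test, normal approximation):
z_β = d · √n - z_α
z_β = 0.75 · √28 - 1.645
z_β = 0.75 · 5.292 - 1.645
z_β = 2.324

Power = Φ(z_β) = Φ(2.324) ≈ 0.990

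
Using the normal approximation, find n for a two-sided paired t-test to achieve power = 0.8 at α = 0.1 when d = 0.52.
n = 23 pairs

Sample size formula (paired t-test, normal approximation):
n = ((z_{α/2} + z_β) / d)²

z_{α/2} = 1.645 (for α = 0.1, two-sided)
z_β = 0.842 (for power = 0.8)
d = 0.52

n = ((1.645 + 0.842) / 0.52)²
n = (4.783)²
n ≈ 22.88
Round up to the next whole number: n = 23 pairs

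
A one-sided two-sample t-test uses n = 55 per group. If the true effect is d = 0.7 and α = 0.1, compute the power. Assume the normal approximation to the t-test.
Power ≈ 0.99

Power calculation (two-sample t-test, normal approximation):
z_β = d · √(n/2) - z_α
z_β = 0.7 · √(55/2) - 1.282
z_β = 0.7 · 5.244 - 1.282
z_β = 2.389

Power = Φ(z_β) = Φ(2.389) ≈ 0.992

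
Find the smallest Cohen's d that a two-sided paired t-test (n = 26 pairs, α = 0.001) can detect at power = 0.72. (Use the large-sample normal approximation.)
d ≈ 0.76

Minimum detectable effect (paired t-test, normal approximation):
d = (z_{α/2} + z_β) / √n
d = (3.291 + 0.583) / √26
d = 3.873 / 5.099
d ≈ 0.76

By Cohen's convention (0.2 small / 0.5 medium / 0.8 large): medium effect.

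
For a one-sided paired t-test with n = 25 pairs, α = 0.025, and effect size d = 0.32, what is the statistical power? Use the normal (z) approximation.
Power ≈ 0.36

Power calculation (paired t-test, normal approximation):
z_β = d · √n - z_α
z_β = 0.32 · √25 - 1.960
z_β = 0.32 · 5.000 - 1.960
z_β = -0.360

Power = Φ(z_β) = Φ(-0.360) ≈ 0.359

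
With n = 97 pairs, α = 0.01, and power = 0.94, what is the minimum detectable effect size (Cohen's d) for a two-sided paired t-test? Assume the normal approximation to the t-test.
d ≈ 0.42

Minimum detectable effect (paired t-test, normal approximation):
d = (z_{α/2} + z_β) / √n
d = (2.576 + 1.555) / √97
d = 4.131 / 9.849
d ≈ 0.42

By Cohen's convention (0.2 small / 0.5 medium / 0.8 large): small effect.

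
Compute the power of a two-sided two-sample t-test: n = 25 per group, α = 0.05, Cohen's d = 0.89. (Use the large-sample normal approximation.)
Power ≈ 0.88

Power calculation (two-sample t-test, normal approximation):
z_β = d · √(n/2) - z_{α/2}
z_β = 0.89 · √(25/2) - 1.960
z_β = 0.89 · 3.536 - 1.960
z_β = 1.187

Power = Φ(z_β) = Φ(1.187) ≈ 0.882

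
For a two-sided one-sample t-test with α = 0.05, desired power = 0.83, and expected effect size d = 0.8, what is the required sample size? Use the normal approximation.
n = 14

Sample size formula (one-sample t-test, normal approximation):
n = ((z_{α/2} + z_β) / d)²

z_{α/2} = 1.960 (for α = 0.05, two-sided)
z_β = 0.954 (for power = 0.83)
d = 0.8

n = ((1.960 + 0.954) / 0.8)²
n = (3.643)²
n ≈ 13.27
Round up to the next whole number: n = 14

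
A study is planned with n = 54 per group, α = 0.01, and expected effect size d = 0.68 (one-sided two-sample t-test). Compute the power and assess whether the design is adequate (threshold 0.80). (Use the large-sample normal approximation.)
Power ≈ 0.89; the study is adequately powered (power ≥ 0.80)

Power calculation (two-sample t-test, normal approximation):
z_β = d · √(n/2) - z_α
z_β = 0.68 · √(54/2) - 2.326
z_β = 0.68 · 5.196 - 2.326
z_β = 1.207

Power = Φ(z_β) = Φ(1.207) ≈ 0.886

Effect size d = 0.68 is medium by Cohen's convention (0.2/0.5/0.8).

Threshold: power ≥ 0.80 is conventionally adequate.
Power ≈ 0.89 → the study is adequately powered (power ≥ 0.80).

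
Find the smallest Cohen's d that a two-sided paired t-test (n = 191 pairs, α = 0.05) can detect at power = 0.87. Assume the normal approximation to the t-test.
d ≈ 0.22

Minimum detectable effect (paired t-test, normal approximation):
d = (z_{α/2} + z_β) / √n
d = (1.960 + 1.126) / √191
d = 3.086 / 13.820
d ≈ 0.22

By Cohen's convention (0.2 small / 0.5 medium / 0.8 large): small effect.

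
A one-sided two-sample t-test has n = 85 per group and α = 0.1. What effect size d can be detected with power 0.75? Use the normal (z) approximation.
d ≈ 0.30

Minimum detectable effect (two-sample t-test, normal approximation):
d = (z_α + z_β) / √(n/2)
d = (1.282 + 0.674) / √(85/2)
d = 1.956 / 6.519
d ≈ 0.30

By Cohen's convention (0.2 small / 0.5 medium / 0.8 large): small effect.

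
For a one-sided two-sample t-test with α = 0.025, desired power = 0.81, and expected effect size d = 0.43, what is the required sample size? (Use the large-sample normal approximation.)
n = 88 per group

Sample size formula (two-sample t-test, normal approximation):
n = 2 · ((z_α + z_β) / d)²

z_α = 1.960 (for α = 0.025, one-sided)
z_β = 0.878 (for power = 0.81)
d = 0.43

n = 2 · ((1.960 + 0.878) / 0.43)²
n = 2 · (6.600)²
n ≈ 87.12
Round up to the next whole number: n = 88 per group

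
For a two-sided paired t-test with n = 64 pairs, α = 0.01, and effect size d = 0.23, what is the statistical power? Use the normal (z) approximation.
Power ≈ 0.23

Power calculation (paired t-test, normal approximation):
z_β = d · √n - z_{α/2}
z_β = 0.23 · √64 - 2.576
z_β = 0.23 · 8.000 - 2.576
z_β = -0.736

Power = Φ(z_β) = Φ(-0.736) ≈ 0.231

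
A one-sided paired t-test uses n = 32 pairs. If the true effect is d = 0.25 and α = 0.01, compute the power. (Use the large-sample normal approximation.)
Power ≈ 0.18

Power calculation (paired t-test, normal approximation):
z_β = d · √n - z_α
z_β = 0.25 · √32 - 2.326
z_β = 0.25 · 5.657 - 2.326
z_β = -0.912

Power = Φ(z_β) = Φ(-0.912) ≈ 0.181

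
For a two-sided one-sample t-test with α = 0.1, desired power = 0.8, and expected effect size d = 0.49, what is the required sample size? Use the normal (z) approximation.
n = 26

Sample size formula (one-sample t-test, normal approximation):
n = ((z_{α/2} + z_β) / d)²

z_{α/2} = 1.645 (for α = 0.1, two-sided)
z_β = 0.842 (for power = 0.8)
d = 0.49

n = ((1.645 + 0.842) / 0.49)²
n = (5.076)²
n ≈ 25.77
Round up to the next whole number: n = 26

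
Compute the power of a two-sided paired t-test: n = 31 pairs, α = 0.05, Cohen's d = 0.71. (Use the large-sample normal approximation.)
Power ≈ 0.98

Power calculation (paired t-test, normal approximation):
z_β = d · √n - z_{α/2}
z_β = 0.71 · √31 - 1.960
z_β = 0.71 · 5.568 - 1.960
z_β = 1.993

Power = Φ(z_β) = Φ(1.993) ≈ 0.977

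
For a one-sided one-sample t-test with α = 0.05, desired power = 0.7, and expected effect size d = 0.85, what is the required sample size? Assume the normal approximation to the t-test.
n = 7

Sample size formula (one-sample t-test, normal approximation):
n = ((z_α + z_β) / d)²

z_α = 1.645 (for α = 0.05, one-sided)
z_β = 0.524 (for power = 0.7)
d = 0.85

n = ((1.645 + 0.524) / 0.85)²
n = (2.552)²
n ≈ 6.51
Round up to the next whole number: n = 7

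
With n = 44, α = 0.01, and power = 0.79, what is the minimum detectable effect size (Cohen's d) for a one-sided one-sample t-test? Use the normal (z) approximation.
d ≈ 0.47

Minimum detectable effect (one-sample t-test, normal approximation):
d = (z_α + z_β) / √n
d = (2.326 + 0.806) / √44
d = 3.133 / 6.633
d ≈ 0.47

By Cohen's convention (0.2 small / 0.5 medium / 0.8 large): small effect.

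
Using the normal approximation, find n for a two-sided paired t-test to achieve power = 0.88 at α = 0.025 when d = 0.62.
n = 31 pairs

Sample size formula (paired t-test, normal approximation):
n = ((z_{α/2} + z_β) / d)²

z_{α/2} = 2.241 (for α = 0.025, two-sided)
z_β = 1.175 (for power = 0.88)
d = 0.62

n = ((2.241 + 1.175) / 0.62)²
n = (5.510)²
n ≈ 30.36
Round up to the next whole number: n = 31 pairs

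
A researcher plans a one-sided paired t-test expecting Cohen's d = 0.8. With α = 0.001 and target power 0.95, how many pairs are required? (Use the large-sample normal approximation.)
n = 36 pairs

Sample size formula (paired t-test, normal approximation):
n = ((z_α + z_β) / d)²

z_α = 3.090 (for α = 0.001, one-sided)
z_β = 1.645 (for power = 0.95)
d = 0.8

n = ((3.090 + 1.645) / 0.8)²
n = (5.919)²
n ≈ 35.03
Round up to the next whole number: n = 36 pairs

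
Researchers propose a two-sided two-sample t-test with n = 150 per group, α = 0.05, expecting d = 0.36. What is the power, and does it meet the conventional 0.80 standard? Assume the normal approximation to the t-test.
Power ≈ 0.88; the study is adequately powered (power ≥ 0.80)

Power calculation (two-sample t-test, normal approximation):
z_β = d · √(n/2) - z_{α/2}
z_β = 0.36 · √(150/2) - 1.960
z_β = 0.36 · 8.660 - 1.960
z_β = 1.158

Power = Φ(z_β) = Φ(1.158) ≈ 0.877

Effect size d = 0.36 is small by Cohen's convention (0.2/0.5/0.8).

Threshold: power ≥ 0.80 is conventionally adequate.
Power ≈ 0.88 → the study is adequately powered (power ≥ 0.80).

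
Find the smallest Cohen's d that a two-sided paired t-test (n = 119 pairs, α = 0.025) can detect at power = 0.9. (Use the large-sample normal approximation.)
d ≈ 0.32

Minimum detectable effect (paired t-test, normal approximation):
d = (z_{α/2} + z_β) / √n
d = (2.241 + 1.282) / √119
d = 3.523 / 10.909
d ≈ 0.32

By Cohen's convention (0.2 small / 0.5 medium / 0.8 large): small effect.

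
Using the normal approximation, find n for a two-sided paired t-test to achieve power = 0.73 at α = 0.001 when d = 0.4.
n = 96 pairs

Sample size formula (paired t-test, normal approximation):
n = ((z_{α/2} + z_β) / d)²

z_{α/2} = 3.291 (for α = 0.001, two-sided)
z_β = 0.613 (for power = 0.73)
d = 0.4

n = ((3.291 + 0.613) / 0.4)²
n = (9.760)²
n ≈ 95.26
Round up to the next whole number: n = 96 pairs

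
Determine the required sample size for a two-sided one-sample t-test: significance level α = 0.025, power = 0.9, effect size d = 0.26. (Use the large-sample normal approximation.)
n = 184

Sample size formula (one-sample t-test, normal approximation):
n = ((z_{α/2} + z_β) / d)²

z_{α/2} = 2.241 (for α = 0.025, two-sided)
z_β = 1.282 (for power = 0.9)
d = 0.26

n = ((2.241 + 1.282) / 0.26)²
n = (13.550)²
n ≈ 183.60
Round up to the next whole number: n = 184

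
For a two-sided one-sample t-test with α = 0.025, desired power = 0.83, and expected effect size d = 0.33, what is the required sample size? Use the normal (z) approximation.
n = 94

Sample size formula (one-sample t-test, normal approximation):
n = ((z_{α/2} + z_β) / d)²

z_{α/2} = 2.241 (for α = 0.025, two-sided)
z_β = 0.954 (for power = 0.83)
d = 0.33

n = ((2.241 + 0.954) / 0.33)²
n = (9.682)²
n ≈ 93.74
Round up to the next whole number: n = 94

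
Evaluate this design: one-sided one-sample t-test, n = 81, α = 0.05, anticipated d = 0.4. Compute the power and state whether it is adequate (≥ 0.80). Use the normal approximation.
Power ≈ 0.97; the study is adequately powered (power ≥ 0.80)

Power calculation (one-sample t-test, normal approximation):
z_β = d · √n - z_α
z_β = 0.4 · √81 - 1.645
z_β = 0.4 · 9.000 - 1.645
z_β = 1.955

Power = Φ(z_β) = Φ(1.955) ≈ 0.975

Effect size d = 0.4 is small by Cohen's convention (0.2/0.5/0.8).

Threshold: power ≥ 0.80 is conventionally adequate.
Power ≈ 0.97 → the study is adequately powered (power ≥ 0.80).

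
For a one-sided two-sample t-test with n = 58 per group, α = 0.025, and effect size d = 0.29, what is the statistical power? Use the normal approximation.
Power ≈ 0.35

Power calculation (two-sample t-test, normal approximation):
z_β = d · √(n/2) - z_α
z_β = 0.29 · √(58/2) - 1.960
z_β = 0.29 · 5.385 - 1.960
z_β = -0.398

Power = Φ(z_β) = Φ(-0.398) ≈ 0.345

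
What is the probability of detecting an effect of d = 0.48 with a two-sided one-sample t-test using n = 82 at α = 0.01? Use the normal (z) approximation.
Power ≈ 0.96

Power calculation (one-sample t-test, normal approximation):
z_β = d · √n - z_{α/2}
z_β = 0.48 · √82 - 2.576
z_β = 0.48 · 9.055 - 2.576
z_β = 1.771

Power = Φ(z_β) = Φ(1.771) ≈ 0.962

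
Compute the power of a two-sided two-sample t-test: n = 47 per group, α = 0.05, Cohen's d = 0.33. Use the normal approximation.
Power ≈ 0.36

Power calculation (two-sample t-test, normal approximation):
z_β = d · √(n/2) - z_{α/2}
z_β = 0.33 · √(47/2) - 1.960
z_β = 0.33 · 4.848 - 1.960
z_β = -0.360

Power = Φ(z_β) = Φ(-0.360) ≈ 0.359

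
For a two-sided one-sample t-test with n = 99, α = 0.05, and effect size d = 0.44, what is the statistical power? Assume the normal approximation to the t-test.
Power ≈ 0.99

Power calculation (one-sample t-test, normal approximation):
z_β = d · √n - z_{α/2}
z_β = 0.44 · √99 - 1.960
z_β = 0.44 · 9.950 - 1.960
z_β = 2.418

Power = Φ(z_β) = Φ(2.418) ≈ 0.992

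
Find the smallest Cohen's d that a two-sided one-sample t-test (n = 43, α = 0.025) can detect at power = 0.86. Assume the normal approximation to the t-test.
d ≈ 0.51

Minimum detectable effect (one-sample t-test, normal approximation):
d = (z_{α/2} + z_β) / √n
d = (2.241 + 1.080) / √43
d = 3.322 / 6.557
d ≈ 0.51

By Cohen's convention (0.2 small / 0.5 medium / 0.8 large): medium effect.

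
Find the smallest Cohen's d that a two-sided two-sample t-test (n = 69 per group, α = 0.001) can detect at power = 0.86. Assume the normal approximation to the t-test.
d ≈ 0.74

Minimum detectable effect (two-sample t-test, normal approximation):
d = (z_{α/2} + z_β) / √(n/2)
d = (3.291 + 1.080) / √(69/2)
d = 4.371 / 5.874
d ≈ 0.74

By Cohen's convention (0.2 small / 0.5 medium / 0.8 large): medium effect.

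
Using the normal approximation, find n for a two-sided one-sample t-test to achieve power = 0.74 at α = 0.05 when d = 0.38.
n = 47

Sample size formula (one-sample t-test, normal approximation):
n = ((z_{α/2} + z_β) / d)²

z_{α/2} = 1.960 (for α = 0.05, two-sided)
z_β = 0.643 (for power = 0.74)
d = 0.38

n = ((1.960 + 0.643) / 0.38)²
n = (6.850)²
n ≈ 46.92
Round up to the next whole number: n = 47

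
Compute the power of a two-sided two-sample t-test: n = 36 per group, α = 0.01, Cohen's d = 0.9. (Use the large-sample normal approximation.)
Power ≈ 0.89

Power calculation (two-sample t-test, normal approximation):
z_β = d · √(n/2) - z_{α/2}
z_β = 0.9 · √(36/2) - 2.576
z_β = 0.9 · 4.243 - 2.576
z_β = 1.243

Power = Φ(z_β) = Φ(1.243) ≈ 0.893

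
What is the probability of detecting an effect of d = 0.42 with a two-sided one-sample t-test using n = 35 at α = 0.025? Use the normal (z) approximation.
Power ≈ 0.60

Power calculation (one-sample t-test, normal approximation):
z_β = d · √n - z_{α/2}
z_β = 0.42 · √35 - 2.241
z_β = 0.42 · 5.916 - 2.241
z_β = 0.243

Power = Φ(z_β) = Φ(0.243) ≈ 0.596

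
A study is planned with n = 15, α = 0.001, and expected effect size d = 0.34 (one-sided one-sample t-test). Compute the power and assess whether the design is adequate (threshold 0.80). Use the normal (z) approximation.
Power ≈ 0.04; the study is underpowered (power < 0.80)

Power calculation (one-sample t-test, normal approximation):
z_β = d · √n - z_α
z_β = 0.34 · √15 - 3.090
z_β = 0.34 · 3.873 - 3.090
z_β = -1.773

Power = Φ(z_β) = Φ(-1.773) ≈ 0.038

Effect size d = 0.34 is small by Cohen's convention (0.2/0.5/0.8).

Threshold: power ≥ 0.80 is conventionally adequate.
Power ≈ 0.04 → the study is underpowered (power < 0.80).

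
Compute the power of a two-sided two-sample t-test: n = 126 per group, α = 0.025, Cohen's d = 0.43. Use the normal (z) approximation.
Power ≈ 0.88

Power calculation (two-sample t-test, normal approximation):
z_β = d · √(n/2) - z_{α/2}
z_β = 0.43 · √(126/2) - 2.241
z_β = 0.43 · 7.937 - 2.241
z_β = 1.172

Power = Φ(z_β) = Φ(1.172) ≈ 0.879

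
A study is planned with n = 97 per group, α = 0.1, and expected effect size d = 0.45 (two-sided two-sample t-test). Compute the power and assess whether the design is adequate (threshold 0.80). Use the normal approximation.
Power ≈ 0.93; the study is adequately powered (power ≥ 0.80)

Power calculation (two-sample t-test, normal approximation):
z_β = d · √(n/2) - z_{α/2}
z_β = 0.45 · √(97/2) - 1.645
z_β = 0.45 · 6.964 - 1.645
z_β = 1.489

Power = Φ(z_β) = Φ(1.489) ≈ 0.932

Effect size d = 0.45 is small by Cohen's convention (0.2/0.5/0.8).

Threshold: power ≥ 0.80 is conventionally adequate.
Power ≈ 0.93 → the study is adequately powered (power ≥ 0.80).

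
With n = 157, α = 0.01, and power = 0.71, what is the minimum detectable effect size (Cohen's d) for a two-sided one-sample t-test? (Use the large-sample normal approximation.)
d ≈ 0.25

Minimum detectable effect (one-sample t-test, normal approximation):
d = (z_{α/2} + z_β) / √n
d = (2.576 + 0.553) / √157
d = 3.129 / 12.530
d ≈ 0.25

By Cohen's convention (0.2 small / 0.5 medium / 0.8 large): small effect.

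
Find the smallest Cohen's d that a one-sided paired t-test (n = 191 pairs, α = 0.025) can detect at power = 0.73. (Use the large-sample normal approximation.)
d ≈ 0.19

Minimum detectable effect (paired t-test, normal approximation):
d = (z_α + z_β) / √n
d = (1.960 + 0.613) / √191
d = 2.573 / 13.820
d ≈ 0.19

By Cohen's convention (0.2 small / 0.5 medium / 0.8 large): very small effect.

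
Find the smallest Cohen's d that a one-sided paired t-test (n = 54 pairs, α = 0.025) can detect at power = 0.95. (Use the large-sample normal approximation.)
d ≈ 0.49

Minimum detectable effect (paired t-test, normal approximation):
d = (z_α + z_β) / √n
d = (1.960 + 1.645) / √54
d = 3.605 / 7.348
d ≈ 0.49

By Cohen's convention (0.2 small / 0.5 medium / 0.8 large): small effect.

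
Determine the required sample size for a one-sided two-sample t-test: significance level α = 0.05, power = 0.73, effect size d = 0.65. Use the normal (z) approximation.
n = 25 per group

Sample size formula (two-sample t-test, normal approximation):
n = 2 · ((z_α + z_β) / d)²

z_α = 1.645 (for α = 0.05, one-sided)
z_β = 0.613 (for power = 0.73)
d = 0.65

n = 2 · ((1.645 + 0.613) / 0.65)²
n = 2 · (3.474)²
n ≈ 24.14
Round up to the next whole number: n = 25 per group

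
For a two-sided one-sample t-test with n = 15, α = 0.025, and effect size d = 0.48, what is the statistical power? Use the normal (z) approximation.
Power ≈ 0.35

Power calculation (one-sample t-test, normal approximation):
z_β = d · √n - z_{α/2}
z_β = 0.48 · √15 - 2.241
z_β = 0.48 · 3.873 - 2.241
z_β = -0.382

Power = Φ(z_β) = Φ(-0.382) ≈ 0.351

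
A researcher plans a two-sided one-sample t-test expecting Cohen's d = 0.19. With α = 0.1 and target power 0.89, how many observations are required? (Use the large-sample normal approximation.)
n = 229

Sample size formula (one-sample t-test, normal approximation):
n = ((z_{α/2} + z_β) / d)²

z_{α/2} = 1.645 (for α = 0.1, two-sided)
z_β = 1.227 (for power = 0.89)
d = 0.19

n = ((1.645 + 1.227) / 0.19)²
n = (15.116)²
n ≈ 228.49
Round up to the next whole number: n = 229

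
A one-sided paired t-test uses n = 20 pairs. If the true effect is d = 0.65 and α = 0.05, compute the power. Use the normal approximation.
Power ≈ 0.90

Power calculation (paired t-test, normal approximation):
z_β = d · √n - z_α
z_β = 0.65 · √20 - 1.645
z_β = 0.65 · 4.472 - 1.645
z_β = 1.262

Power = Φ(z_β) = Φ(1.262) ≈ 0.897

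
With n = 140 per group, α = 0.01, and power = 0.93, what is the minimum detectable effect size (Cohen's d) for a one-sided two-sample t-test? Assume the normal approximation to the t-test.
d ≈ 0.45

Minimum detectable effect (two-sample t-test, normal approximation):
d = (z_α + z_β) / √(n/2)
d = (2.326 + 1.476) / √(140/2)
d = 3.802 / 8.367
d ≈ 0.45

By Cohen's convention (0.2 small / 0.5 medium / 0.8 large): small effect.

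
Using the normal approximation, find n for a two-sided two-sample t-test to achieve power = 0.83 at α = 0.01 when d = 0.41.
n = 149 per group

Sample size formula (two-sample t-test, normal approximation):
n = 2 · ((z_{α/2} + z_β) / d)²

z_{α/2} = 2.576 (for α = 0.01, two-sided)
z_β = 0.954 (for power = 0.83)
d = 0.41

n = 2 · ((2.576 + 0.954) / 0.41)²
n = 2 · (8.610)²
n ≈ 148.26
Round up to the next whole number: n = 149 per group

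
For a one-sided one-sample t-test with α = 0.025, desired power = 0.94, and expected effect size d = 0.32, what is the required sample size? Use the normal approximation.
n = 121

Sample size formula (one-sample t-test, normal approximation):
n = ((z_α + z_β) / d)²

z_α = 1.960 (for α = 0.025, one-sided)
z_β = 1.555 (for power = 0.94)
d = 0.32

n = ((1.960 + 1.555) / 0.32)²
n = (10.984)²
n ≈ 120.65
Round up to the next whole number: n = 121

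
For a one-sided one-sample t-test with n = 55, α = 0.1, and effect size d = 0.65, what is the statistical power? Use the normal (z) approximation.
Power ≈ 1.00

Power calculation (one-sample t-test, normal approximation):
z_β = d · √n - z_α
z_β = 0.65 · √55 - 1.282
z_β = 0.65 · 7.416 - 1.282
z_β = 3.539

Power = Φ(z_β) = Φ(3.539) ≈ 1.000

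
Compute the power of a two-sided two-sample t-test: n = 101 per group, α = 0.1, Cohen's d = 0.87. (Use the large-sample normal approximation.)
Power ≈ 1.00

Power calculation (two-sample t-test, normal approximation):
z_β = d · √(n/2) - z_{α/2}
z_β = 0.87 · √(101/2) - 1.645
z_β = 0.87 · 7.106 - 1.645
z_β = 4.538

Power = Φ(z_β) = Φ(4.538) ≈ 1.000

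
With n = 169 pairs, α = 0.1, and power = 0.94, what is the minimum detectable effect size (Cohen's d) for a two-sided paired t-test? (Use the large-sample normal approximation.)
d ≈ 0.25

Minimum detectable effect (paired t-test, normal approximation):
d = (z_{α/2} + z_β) / √n
d = (1.645 + 1.555) / √169
d = 3.200 / 13.000
d ≈ 0.25

By Cohen's convention (0.2 small / 0.5 medium / 0.8 large): small effect.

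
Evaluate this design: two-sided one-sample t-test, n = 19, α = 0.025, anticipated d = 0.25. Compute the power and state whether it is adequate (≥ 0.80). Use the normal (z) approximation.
Power ≈ 0.12; the study is underpowered (power < 0.80)

Power calculation (one-sample t-test, normal approximation):
z_β = d · √n - z_{α/2}
z_β = 0.25 · √19 - 2.241
z_β = 0.25 · 4.359 - 2.241
z_β = -1.152

Power = Φ(z_β) = Φ(-1.152) ≈ 0.125

Effect size d = 0.25 is small by Cohen's convention (0.2/0.5/0.8).

Threshold: power ≥ 0.80 is conventionally adequate.
Power ≈ 0.12 → the study is underpowered (power < 0.80).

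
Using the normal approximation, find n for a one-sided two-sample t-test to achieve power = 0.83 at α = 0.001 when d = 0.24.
n = 568 per group

Sample size formula (two-sample t-test, normal approximation):
n = 2 · ((z_α + z_β) / d)²

z_α = 3.090 (for α = 0.001, one-sided)
z_β = 0.954 (for power = 0.83)
d = 0.24

n = 2 · ((3.090 + 0.954) / 0.24)²
n = 2 · (16.850)²
n ≈ 567.85
Round up to the next whole number: n = 568 per group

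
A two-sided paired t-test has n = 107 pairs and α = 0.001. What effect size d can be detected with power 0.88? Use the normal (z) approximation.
d ≈ 0.43

Minimum detectable effect (paired t-test, normal approximation):
d = (z_{α/2} + z_β) / √n
d = (3.291 + 1.175) / √107
d = 4.466 / 10.344
d ≈ 0.43

By Cohen's convention (0.2 small / 0.5 medium / 0.8 large): small effect.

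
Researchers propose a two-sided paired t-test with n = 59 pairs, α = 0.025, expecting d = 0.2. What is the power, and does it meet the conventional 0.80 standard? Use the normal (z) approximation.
Power ≈ 0.24; the study is underpowered (power < 0.80)

Power calculation (paired t-test, normal approximation):
z_β = d · √n - z_{α/2}
z_β = 0.2 · √59 - 2.241
z_β = 0.2 · 7.681 - 2.241
z_β = -0.705

Power = Φ(z_β) = Φ(-0.705) ≈ 0.240

Effect size d = 0.2 is small by Cohen's convention (0.2/0.5/0.8).

Threshold: power ≥ 0.80 is conventionally adequate.
Power ≈ 0.24 → the study is underpowered (power < 0.80).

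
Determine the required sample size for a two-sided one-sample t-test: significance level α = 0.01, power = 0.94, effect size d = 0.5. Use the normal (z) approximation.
n = 69

Sample size formula (one-sample t-test, normal approximation):
n = ((z_{α/2} + z_β) / d)²

z_{α/2} = 2.576 (for α = 0.01, two-sided)
z_β = 1.555 (for power = 0.94)
d = 0.5

n = ((2.576 + 1.555) / 0.5)²
n = (8.262)²
n ≈ 68.26
Round up to the next whole number: n = 69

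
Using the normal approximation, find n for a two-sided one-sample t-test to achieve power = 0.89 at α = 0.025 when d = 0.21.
n = 273

Sample size formula (one-sample t-test, normal approximation):
n = ((z_{α/2} + z_β) / d)²

z_{α/2} = 2.241 (for α = 0.025, two-sided)
z_β = 1.227 (for power = 0.89)
d = 0.21

n = ((2.241 + 1.227) / 0.21)²
n = (16.514)²
n ≈ 272.71
Round up to the next whole number: n = 273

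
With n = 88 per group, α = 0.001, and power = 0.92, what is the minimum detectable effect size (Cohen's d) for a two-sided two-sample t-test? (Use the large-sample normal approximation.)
d ≈ 0.71

Minimum detectable effect (two-sample t-test, normal approximation):
d = (z_{α/2} + z_β) / √(n/2)
d = (3.291 + 1.405) / √(88/2)
d = 4.696 / 6.633
d ≈ 0.71

By Cohen's convention (0.2 small / 0.5 medium / 0.8 large): medium effect.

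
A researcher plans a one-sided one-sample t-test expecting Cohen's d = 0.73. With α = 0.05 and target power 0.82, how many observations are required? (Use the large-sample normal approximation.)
n = 13

Sample size formula (one-sample t-test, normal approximation):
n = ((z_α + z_β) / d)²

z_α = 1.645 (for α = 0.05, one-sided)
z_β = 0.915 (for power = 0.82)
d = 0.73

n = ((1.645 + 0.915) / 0.73)²
n = (3.507)²
n ≈ 12.30
Round up to the next whole number: n = 13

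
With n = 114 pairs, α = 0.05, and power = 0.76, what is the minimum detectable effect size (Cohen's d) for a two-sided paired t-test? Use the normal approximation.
d ≈ 0.25

Minimum detectable effect (paired t-test, normal approximation):
d = (z_{α/2} + z_β) / √n
d = (1.960 + 0.706) / √114
d = 2.666 / 10.677
d ≈ 0.25

By Cohen's convention (0.2 small / 0.5 medium / 0.8 large): small effect.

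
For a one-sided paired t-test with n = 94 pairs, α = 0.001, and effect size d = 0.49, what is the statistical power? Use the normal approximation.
Power ≈ 0.95

Power calculation (paired t-test, normal approximation):
z_β = d · √n - z_α
z_β = 0.49 · √94 - 3.090
z_β = 0.49 · 9.695 - 3.090
z_β = 1.660

Power = Φ(z_β) = Φ(1.660) ≈ 0.952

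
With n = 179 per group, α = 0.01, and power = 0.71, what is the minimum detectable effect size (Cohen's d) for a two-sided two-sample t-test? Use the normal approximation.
d ≈ 0.33

Minimum detectable effect (two-sample t-test, normal approximation):
d = (z_{α/2} + z_β) / √(n/2)
d = (2.576 + 0.553) / √(179/2)
d = 3.129 / 9.460
d ≈ 0.33

By Cohen's convention (0.2 small / 0.5 medium / 0.8 large): small effect.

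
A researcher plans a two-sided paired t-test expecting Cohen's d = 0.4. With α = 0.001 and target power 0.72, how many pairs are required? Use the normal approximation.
n = 94 pairs

Sample size formula (paired t-test, normal approximation):
n = ((z_{α/2} + z_β) / d)²

z_{α/2} = 3.291 (for α = 0.001, two-sided)
z_β = 0.583 (for power = 0.72)
d = 0.4

n = ((3.291 + 0.583) / 0.4)²
n = (9.685)²
n ≈ 93.80
Round up to the next whole number: n = 94 pairs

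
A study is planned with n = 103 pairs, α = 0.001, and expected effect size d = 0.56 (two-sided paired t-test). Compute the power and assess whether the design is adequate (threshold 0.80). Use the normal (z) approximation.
Power ≈ 0.99; the study is adequately powered (power ≥ 0.80)

Power calculation (paired t-test, normal approximation):
z_β = d · √n - z_{α/2}
z_β = 0.56 · √103 - 3.291
z_β = 0.56 · 10.149 - 3.291
z_β = 2.393

Power = Φ(z_β) = Φ(2.393) ≈ 0.992

Effect size d = 0.56 is medium by Cohen's convention (0.2/0.5/0.8).

Threshold: power ≥ 0.80 is conventionally adequate.
Power ≈ 0.99 → the study is adequately powered (power ≥ 0.80).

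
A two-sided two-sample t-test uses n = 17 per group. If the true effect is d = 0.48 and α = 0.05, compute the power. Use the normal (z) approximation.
Power ≈ 0.29

Power calculation (two-sample t-test, normal approximation):
z_β = d · √(n/2) - z_{α/2}
z_β = 0.48 · √(17/2) - 1.960
z_β = 0.48 · 2.915 - 1.960
z_β = -0.561

Power = Φ(z_β) = Φ(-0.561) ≈ 0.288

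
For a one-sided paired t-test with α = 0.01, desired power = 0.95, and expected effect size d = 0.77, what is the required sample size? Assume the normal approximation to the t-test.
n = 27 pairs

Sample size formula (paired t-test, normal approximation):
n = ((z_α + z_β) / d)²

z_α = 2.326 (for α = 0.01, one-sided)
z_β = 1.645 (for power = 0.95)
d = 0.77

n = ((2.326 + 1.645) / 0.77)²
n = (5.157)²
n ≈ 26.59
Round up to the next whole number: n = 27 pairs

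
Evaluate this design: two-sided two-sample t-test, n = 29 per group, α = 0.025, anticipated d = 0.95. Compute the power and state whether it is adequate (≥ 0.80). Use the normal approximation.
Power ≈ 0.92; the study is adequately powered (power ≥ 0.80)

Power calculation (two-sample t-test, normal approximation):
z_β = d · √(n/2) - z_{α/2}
z_β = 0.95 · √(29/2) - 2.241
z_β = 0.95 · 3.808 - 2.241
z_β = 1.376

Power = Φ(z_β) = Φ(1.376) ≈ 0.916

Effect size d = 0.95 is large by Cohen's convention (0.2/0.5/0.8).

Threshold: power ≥ 0.80 is conventionally adequate.
Power ≈ 0.92 → the study is adequately powered (power ≥ 0.80).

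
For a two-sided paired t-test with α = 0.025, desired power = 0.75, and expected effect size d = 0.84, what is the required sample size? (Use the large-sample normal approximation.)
n = 13 pairs

Sample size formula (paired t-test, normal approximation):
n = ((z_{α/2} + z_β) / d)²

z_{α/2} = 2.241 (for α = 0.025, two-sided)
z_β = 0.674 (for power = 0.75)
d = 0.84

n = ((2.241 + 0.674) / 0.84)²
n = (3.470)²
n ≈ 12.04
Round up to the next whole number: n = 13 pairs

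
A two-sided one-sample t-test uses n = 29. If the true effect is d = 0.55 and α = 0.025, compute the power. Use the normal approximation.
Power ≈ 0.76

Power calculation (one-sample t-test, normal approximation):
z_β = d · √n - z_{α/2}
z_β = 0.55 · √29 - 2.241
z_β = 0.55 · 5.385 - 2.241
z_β = 0.720

Power = Φ(z_β) = Φ(0.720) ≈ 0.764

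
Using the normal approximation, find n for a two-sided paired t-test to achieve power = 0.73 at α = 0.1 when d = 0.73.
n = 10 pairs

Sample size formula (paired t-test, normal approximation):
n = ((z_{α/2} + z_β) / d)²

z_{α/2} = 1.645 (for α = 0.1, two-sided)
z_β = 0.613 (for power = 0.73)
d = 0.73

n = ((1.645 + 0.613) / 0.73)²
n = (3.093)²
n ≈ 9.57
Round up to the next whole number: n = 10 pairs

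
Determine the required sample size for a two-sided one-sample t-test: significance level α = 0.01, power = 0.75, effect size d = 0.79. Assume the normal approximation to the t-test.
n = 17

Sample size formula (one-sample t-test, normal approximation):
n = ((z_{α/2} + z_β) / d)²

z_{α/2} = 2.576 (for α = 0.01, two-sided)
z_β = 0.674 (for power = 0.75)
d = 0.79

n = ((2.576 + 0.674) / 0.79)²
n = (4.114)²
n ≈ 16.92
Round up to the next whole number: n = 17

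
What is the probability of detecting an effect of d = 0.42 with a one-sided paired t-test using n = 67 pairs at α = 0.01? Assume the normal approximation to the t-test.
Power ≈ 0.87

Power calculation (paired t-test, normal approximation):
z_β = d · √n - z_α
z_β = 0.42 · √67 - 2.326
z_β = 0.42 · 8.185 - 2.326
z_β = 1.112

Power = Φ(z_β) = Φ(1.112) ≈ 0.867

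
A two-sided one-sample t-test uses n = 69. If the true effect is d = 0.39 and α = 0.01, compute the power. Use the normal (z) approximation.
Power ≈ 0.75

Power calculation (one-sample t-test, normal approximation):
z_β = d · √n - z_{α/2}
z_β = 0.39 · √69 - 2.576
z_β = 0.39 · 8.307 - 2.576
z_β = 0.664

Power = Φ(z_β) = Φ(0.664) ≈ 0.747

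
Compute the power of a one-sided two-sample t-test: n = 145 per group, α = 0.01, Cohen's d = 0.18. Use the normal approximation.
Power ≈ 0.21

Power calculation (two-sample t-test, normal approximation):
z_β = d · √(n/2) - z_α
z_β = 0.18 · √(145/2) - 2.326
z_β = 0.18 · 8.515 - 2.326
z_β = -0.794

Power = Φ(z_β) = Φ(-0.794) ≈ 0.214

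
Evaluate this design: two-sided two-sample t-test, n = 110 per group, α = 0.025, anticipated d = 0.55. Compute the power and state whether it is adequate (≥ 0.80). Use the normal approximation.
Power ≈ 0.97; the study is adequately powered (power ≥ 0.80)

Power calculation (two-sample t-test, normal approximation):
z_β = d · √(n/2) - z_{α/2}
z_β = 0.55 · √(110/2) - 2.241
z_β = 0.55 · 7.416 - 2.241
z_β = 1.838

Power = Φ(z_β) = Φ(1.838) ≈ 0.967

Effect size d = 0.55 is medium by Cohen's convention (0.2/0.5/0.8).

Threshold: power ≥ 0.80 is conventionally adequate.
Power ≈ 0.97 → the study is adequately powered (power ≥ 0.80).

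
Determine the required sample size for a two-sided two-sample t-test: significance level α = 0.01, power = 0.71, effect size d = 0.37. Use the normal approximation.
n = 144 per group

Sample size formula (two-sample t-test, normal approximation):
n = 2 · ((z_{α/2} + z_β) / d)²

z_{α/2} = 2.576 (for α = 0.01, two-sided)
z_β = 0.553 (for power = 0.71)
d = 0.37

n = 2 · ((2.576 + 0.553) / 0.37)²
n = 2 · (8.457)²
n ≈ 143.04
Round up to the next whole number: n = 144 per group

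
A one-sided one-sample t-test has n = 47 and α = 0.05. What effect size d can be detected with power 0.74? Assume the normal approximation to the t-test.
d ≈ 0.33

Minimum detectable effect (one-sample t-test, normal approximation):
d = (z_α + z_β) / √n
d = (1.645 + 0.643) / √47
d = 2.288 / 6.856
d ≈ 0.33

By Cohen's convention (0.2 small / 0.5 medium / 0.8 large): small effect.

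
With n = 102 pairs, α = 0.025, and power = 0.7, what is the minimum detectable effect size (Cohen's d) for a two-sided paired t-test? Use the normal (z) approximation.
d ≈ 0.27

Minimum detectable effect (paired t-test, normal approximation):
d = (z_{α/2} + z_β) / √n
d = (2.241 + 0.524) / √102
d = 2.766 / 10.100
d ≈ 0.27

By Cohen's convention (0.2 small / 0.5 medium / 0.8 large): small effect.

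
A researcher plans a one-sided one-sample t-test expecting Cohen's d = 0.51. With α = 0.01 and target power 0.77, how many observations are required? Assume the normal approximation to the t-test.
n = 37

Sample size formula (one-sample t-test, normal approximation):
n = ((z_α + z_β) / d)²

z_α = 2.326 (for α = 0.01, one-sided)
z_β = 0.739 (for power = 0.77)
d = 0.51

n = ((2.326 + 0.739) / 0.51)²
n = (6.010)²
n ≈ 36.12
Round up to the next whole number: n = 37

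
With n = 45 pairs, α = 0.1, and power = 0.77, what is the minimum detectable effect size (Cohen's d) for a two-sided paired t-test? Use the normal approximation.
d ≈ 0.36

Minimum detectable effect (paired t-test, normal approximation):
d = (z_{α/2} + z_β) / √n
d = (1.645 + 0.739) / √45
d = 2.384 / 6.708
d ≈ 0.36

By Cohen's convention (0.2 small / 0.5 medium / 0.8 large): small effect.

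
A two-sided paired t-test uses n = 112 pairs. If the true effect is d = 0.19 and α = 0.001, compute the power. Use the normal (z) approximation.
Power ≈ 0.10

Power calculation (paired t-test, normal approximation):
z_β = d · √n - z_{α/2}
z_β = 0.19 · √112 - 3.291
z_β = 0.19 · 10.583 - 3.291
z_β = -1.280

Power = Φ(z_β) = Φ(-1.280) ≈ 0.100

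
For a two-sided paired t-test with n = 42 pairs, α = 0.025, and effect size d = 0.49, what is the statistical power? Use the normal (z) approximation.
Power ≈ 0.82

Power calculation (paired t-test, normal approximation):
z_β = d · √n - z_{α/2}
z_β = 0.49 · √42 - 2.241
z_β = 0.49 · 6.481 - 2.241
z_β = 0.934

Power = Φ(z_β) = Φ(0.934) ≈ 0.825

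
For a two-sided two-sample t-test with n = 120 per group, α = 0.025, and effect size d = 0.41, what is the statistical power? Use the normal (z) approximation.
Power ≈ 0.82

Power calculation (two-sample t-test, normal approximation):
z_β = d · √(n/2) - z_{α/2}
z_β = 0.41 · √(120/2) - 2.241
z_β = 0.41 · 7.746 - 2.241
z_β = 0.934

Power = Φ(z_β) = Φ(0.934) ≈ 0.825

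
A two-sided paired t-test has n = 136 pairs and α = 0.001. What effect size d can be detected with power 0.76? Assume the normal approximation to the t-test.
d ≈ 0.34

Minimum detectable effect (paired t-test, normal approximation):
d = (z_{α/2} + z_β) / √n
d = (3.291 + 0.706) / √136
d = 3.997 / 11.662
d ≈ 0.34

By Cohen's convention (0.2 small / 0.5 medium / 0.8 large): small effect.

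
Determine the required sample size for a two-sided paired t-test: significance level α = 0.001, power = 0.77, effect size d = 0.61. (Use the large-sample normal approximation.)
n = 44 pairs

Sample size formula (paired t-test, normal approximation):
n = ((z_{α/2} + z_β) / d)²

z_{α/2} = 3.291 (for α = 0.001, two-sided)
z_β = 0.739 (for power = 0.77)
d = 0.61

n = ((3.291 + 0.739) / 0.61)²
n = (6.607)²
n ≈ 43.65
Round up to the next whole number: n = 44 pairs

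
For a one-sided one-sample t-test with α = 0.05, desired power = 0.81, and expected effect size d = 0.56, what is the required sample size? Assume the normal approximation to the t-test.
n = 21

Sample size formula (one-sample t-test, normal approximation):
n = ((z_α + z_β) / d)²

z_α = 1.645 (for α = 0.05, one-sided)
z_β = 0.878 (for power = 0.81)
d = 0.56

n = ((1.645 + 0.878) / 0.56)²
n = (4.505)²
n ≈ 20.30
Round up to the next whole number: n = 21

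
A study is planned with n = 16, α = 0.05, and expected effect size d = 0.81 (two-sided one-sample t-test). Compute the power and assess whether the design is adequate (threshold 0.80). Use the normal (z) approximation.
Power ≈ 0.90; the study is adequately powered (power ≥ 0.80)

Power calculation (one-sample t-test, normal approximation):
z_β = d · √n - z_{α/2}
z_β = 0.81 · √16 - 1.960
z_β = 0.81 · 4.000 - 1.960
z_β = 1.280

Power = Φ(z_β) = Φ(1.280) ≈ 0.900

Effect size d = 0.81 is large by Cohen's convention (0.2/0.5/0.8).

Threshold: power ≥ 0.80 is conventionally adequate.
Power ≈ 0.90 → the study is adequately powered (power ≥ 0.80).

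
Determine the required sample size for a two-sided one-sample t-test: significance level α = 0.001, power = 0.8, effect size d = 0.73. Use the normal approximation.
n = 33

Sample size formula (one-sample t-test, normal approximation):
n = ((z_{α/2} + z_β) / d)²

z_{α/2} = 3.291 (for α = 0.001, two-sided)
z_β = 0.842 (for power = 0.8)
d = 0.73

n = ((3.291 + 0.842) / 0.73)²
n = (5.662)²
n ≈ 32.06
Round up to the next whole number: n = 33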